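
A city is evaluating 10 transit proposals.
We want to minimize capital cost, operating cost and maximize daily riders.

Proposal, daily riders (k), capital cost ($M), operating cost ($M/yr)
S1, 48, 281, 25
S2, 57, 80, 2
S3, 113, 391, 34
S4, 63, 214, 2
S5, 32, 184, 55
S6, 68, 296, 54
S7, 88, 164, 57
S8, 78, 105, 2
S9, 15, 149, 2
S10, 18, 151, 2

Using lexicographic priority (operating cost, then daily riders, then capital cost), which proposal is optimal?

S8

First minimize operating cost: best is 2, kept {S2, S4, S8, S9, S10}.
Then maximize daily riders: best is 78, kept {S8}.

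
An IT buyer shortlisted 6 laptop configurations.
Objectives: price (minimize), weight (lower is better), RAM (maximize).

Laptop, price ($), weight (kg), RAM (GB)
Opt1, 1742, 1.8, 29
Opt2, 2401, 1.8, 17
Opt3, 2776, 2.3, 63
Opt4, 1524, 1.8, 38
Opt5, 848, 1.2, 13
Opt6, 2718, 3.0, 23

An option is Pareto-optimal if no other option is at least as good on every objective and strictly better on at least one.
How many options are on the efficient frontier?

Opt1: dominated by Opt4 (price 1524≤1742, weight 1.8≤1.8, RAM 38≥29).
Opt2: dominated by Opt1 (price 1742≤2401, weight 1.8≤1.8, RAM 29≥17).
Opt3: not dominated (best RAM).
Opt4: not dominated.
Opt5: not dominated (best price).
Opt6: dominated by Opt1 (price 1742≤2718, weight 1.8≤3.0, RAM 29≥23).
Pareto-optimal: Opt3, Opt4, Opt5 → 3.

3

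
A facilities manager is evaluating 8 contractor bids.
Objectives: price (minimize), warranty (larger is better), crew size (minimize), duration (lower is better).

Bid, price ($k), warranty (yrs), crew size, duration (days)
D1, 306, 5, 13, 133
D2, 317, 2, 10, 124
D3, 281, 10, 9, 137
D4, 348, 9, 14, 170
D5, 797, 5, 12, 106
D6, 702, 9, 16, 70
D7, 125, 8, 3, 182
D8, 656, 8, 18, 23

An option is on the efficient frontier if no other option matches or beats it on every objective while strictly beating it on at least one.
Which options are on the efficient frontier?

D1, D2, D3, D5, D6, D7, D8

D1: not dominated.
D2: not dominated.
D3: not dominated (best warranty).
D4: dominated by D3 (price 281≤348, warranty 10≥9, crew size 9≤14, duration 137≤170).
D5: not dominated.
D6: not dominated.
D7: not dominated (best price).
D8: not dominated (best duration).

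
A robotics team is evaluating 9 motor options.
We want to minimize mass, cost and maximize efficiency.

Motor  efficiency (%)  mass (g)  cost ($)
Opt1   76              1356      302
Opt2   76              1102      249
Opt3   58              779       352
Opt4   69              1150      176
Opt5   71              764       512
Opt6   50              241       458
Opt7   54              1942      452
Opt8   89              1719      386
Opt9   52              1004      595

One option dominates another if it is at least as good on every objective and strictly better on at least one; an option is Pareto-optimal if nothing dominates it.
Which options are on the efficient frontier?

Opt2, Opt3, Opt4, Opt5, Opt6, Opt8

Opt1: dominated by Opt2 (efficiency 76≥76, mass 1102≤1356, cost 249≤302).
Opt2: not dominated.
Opt3: not dominated.
Opt4: not dominated (best cost).
Opt5: not dominated.
Opt6: not dominated (best mass).
Opt7: dominated by Opt1 (efficiency 76≥54, mass 1356≤1942, cost 302≤452).
Opt8: not dominated (best efficiency).
Opt9: dominated by Opt3 (efficiency 58≥52, mass 779≤1004, cost 352≤595).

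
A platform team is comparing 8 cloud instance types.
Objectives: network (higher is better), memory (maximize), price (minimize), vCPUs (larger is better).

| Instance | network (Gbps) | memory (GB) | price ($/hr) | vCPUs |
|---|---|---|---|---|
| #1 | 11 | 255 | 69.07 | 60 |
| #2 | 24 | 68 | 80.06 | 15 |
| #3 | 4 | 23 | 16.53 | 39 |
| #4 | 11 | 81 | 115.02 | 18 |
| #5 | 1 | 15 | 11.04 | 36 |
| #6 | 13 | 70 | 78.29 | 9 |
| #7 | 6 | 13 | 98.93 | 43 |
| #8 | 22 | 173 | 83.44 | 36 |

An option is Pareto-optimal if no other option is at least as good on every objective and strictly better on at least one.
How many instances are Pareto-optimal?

6

#1: not dominated (best memory).
#2: not dominated (best network).
#3: not dominated.
#4: dominated by #1 (network 11≥11, memory 255≥81, price 69.07≤115.02, vCPUs 60≥18).
#5: not dominated (best price).
#6: not dominated.
#7: dominated by #1 (network 11≥6, memory 255≥13, price 69.07≤98.93, vCPUs 60≥43).
#8: not dominated.
Pareto-optimal: #1, #2, #3, #5, #6, #8 → 6.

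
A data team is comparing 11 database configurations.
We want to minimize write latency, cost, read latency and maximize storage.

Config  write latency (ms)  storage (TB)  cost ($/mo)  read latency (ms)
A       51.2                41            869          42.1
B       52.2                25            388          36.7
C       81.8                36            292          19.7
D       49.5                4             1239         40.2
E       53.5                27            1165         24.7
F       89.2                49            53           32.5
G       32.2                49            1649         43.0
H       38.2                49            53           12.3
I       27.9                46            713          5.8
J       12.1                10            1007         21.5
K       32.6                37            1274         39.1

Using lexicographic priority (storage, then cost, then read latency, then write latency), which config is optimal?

H

First maximize storage: best is 49, kept {F, G, H}.
Then minimize cost: best is 53, kept {F, H}.
Then minimize read latency: best is 12.3, kept {H}.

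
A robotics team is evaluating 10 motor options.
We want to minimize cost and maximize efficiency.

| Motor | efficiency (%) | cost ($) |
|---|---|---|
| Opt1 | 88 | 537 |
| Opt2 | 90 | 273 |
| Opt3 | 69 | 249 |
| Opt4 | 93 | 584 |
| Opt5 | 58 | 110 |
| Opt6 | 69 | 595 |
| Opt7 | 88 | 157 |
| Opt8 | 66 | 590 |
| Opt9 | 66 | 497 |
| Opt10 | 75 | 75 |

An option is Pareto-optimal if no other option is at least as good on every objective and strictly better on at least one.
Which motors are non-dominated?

Opt1: dominated by Opt2 (efficiency 90≥88, cost 273≤537).
Opt2: not dominated.
Opt3: dominated by Opt7 (efficiency 88≥69, cost 157≤249).
Opt4: not dominated (best efficiency).
Opt5: dominated by Opt10 (efficiency 75≥58, cost 75≤110).
Opt6: dominated by Opt1 (efficiency 88≥69, cost 537≤595).
Opt7: not dominated.
Opt8: dominated by Opt1 (efficiency 88≥66, cost 537≤590).
Opt9: dominated by Opt2 (efficiency 90≥66, cost 273≤497).
Opt10: not dominated (best cost).

Opt2, Opt4, Opt7, Opt10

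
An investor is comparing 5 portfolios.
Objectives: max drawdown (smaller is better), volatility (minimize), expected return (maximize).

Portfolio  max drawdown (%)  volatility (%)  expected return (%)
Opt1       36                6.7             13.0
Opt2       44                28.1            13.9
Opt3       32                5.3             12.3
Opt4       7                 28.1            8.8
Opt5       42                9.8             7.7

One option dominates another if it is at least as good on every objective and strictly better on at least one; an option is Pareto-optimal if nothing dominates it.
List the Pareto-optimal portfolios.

Opt1, Opt2, Opt3, Opt4

Opt1: not dominated.
Opt2: not dominated (best expected return).
Opt3: not dominated (best volatility).
Opt4: not dominated (best max drawdown).
Opt5: dominated by Opt1 (max drawdown 36≤42, volatility 6.7≤9.8, expected return 13.0≥7.7).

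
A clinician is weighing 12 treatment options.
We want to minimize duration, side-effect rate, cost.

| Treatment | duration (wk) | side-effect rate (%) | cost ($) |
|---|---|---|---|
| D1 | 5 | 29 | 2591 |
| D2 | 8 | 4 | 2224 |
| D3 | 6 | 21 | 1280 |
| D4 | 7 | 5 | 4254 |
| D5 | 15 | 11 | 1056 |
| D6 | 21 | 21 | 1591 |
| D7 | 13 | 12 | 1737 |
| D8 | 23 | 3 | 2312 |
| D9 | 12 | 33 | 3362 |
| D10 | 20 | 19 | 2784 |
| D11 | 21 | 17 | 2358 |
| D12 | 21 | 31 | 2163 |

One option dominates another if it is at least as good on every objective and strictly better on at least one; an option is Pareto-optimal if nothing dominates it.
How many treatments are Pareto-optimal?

7

D1: not dominated (best duration).
D2: not dominated.
D3: not dominated.
D4: not dominated.
D5: not dominated (best cost).
D6: dominated by D3 (duration 6≤21, side-effect rate 21≤21, cost 1280≤1591).
D7: not dominated.
D8: not dominated (best side-effect rate).
D9: dominated by D1 (duration 5≤12, side-effect rate 29≤33, cost 2591≤3362).
D10: dominated by D2 (duration 8≤20, side-effect rate 4≤19, cost 2224≤2784).
D11: dominated by D2 (duration 8≤21, side-effect rate 4≤17, cost 2224≤2358).
D12: dominated by D3 (duration 6≤21, side-effect rate 21≤31, cost 1280≤2163).
Pareto-optimal: D1, D2, D3, D4, D5, D7, D8 → 7.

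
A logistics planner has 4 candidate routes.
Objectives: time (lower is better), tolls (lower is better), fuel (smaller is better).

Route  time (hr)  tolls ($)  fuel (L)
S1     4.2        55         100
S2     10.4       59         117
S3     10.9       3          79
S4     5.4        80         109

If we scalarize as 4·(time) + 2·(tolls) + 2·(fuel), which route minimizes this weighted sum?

S3

S1: 4·4.2 + 2·55 + 2·100 = 326.8
S2: 4·10.4 + 2·59 + 2·117 = 393.6
S3: 4·10.9 + 2·3 + 2·79 = 207.6
S4: 4·5.4 + 2·80 + 2·109 = 399.6
Lowest: S3 at 207.6.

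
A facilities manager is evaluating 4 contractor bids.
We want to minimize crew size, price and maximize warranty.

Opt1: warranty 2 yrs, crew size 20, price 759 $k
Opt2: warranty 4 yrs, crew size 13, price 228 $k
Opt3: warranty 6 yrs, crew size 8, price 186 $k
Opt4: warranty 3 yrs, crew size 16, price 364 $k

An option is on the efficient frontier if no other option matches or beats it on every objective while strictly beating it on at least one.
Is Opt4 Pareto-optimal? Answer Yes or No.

Opt2 vs Opt4: warranty 4≥3, crew size 13≤16, price 228≤364 — Opt2 is at least as good on every objective and strictly better on at least one, so Opt2 dominates Opt4.

No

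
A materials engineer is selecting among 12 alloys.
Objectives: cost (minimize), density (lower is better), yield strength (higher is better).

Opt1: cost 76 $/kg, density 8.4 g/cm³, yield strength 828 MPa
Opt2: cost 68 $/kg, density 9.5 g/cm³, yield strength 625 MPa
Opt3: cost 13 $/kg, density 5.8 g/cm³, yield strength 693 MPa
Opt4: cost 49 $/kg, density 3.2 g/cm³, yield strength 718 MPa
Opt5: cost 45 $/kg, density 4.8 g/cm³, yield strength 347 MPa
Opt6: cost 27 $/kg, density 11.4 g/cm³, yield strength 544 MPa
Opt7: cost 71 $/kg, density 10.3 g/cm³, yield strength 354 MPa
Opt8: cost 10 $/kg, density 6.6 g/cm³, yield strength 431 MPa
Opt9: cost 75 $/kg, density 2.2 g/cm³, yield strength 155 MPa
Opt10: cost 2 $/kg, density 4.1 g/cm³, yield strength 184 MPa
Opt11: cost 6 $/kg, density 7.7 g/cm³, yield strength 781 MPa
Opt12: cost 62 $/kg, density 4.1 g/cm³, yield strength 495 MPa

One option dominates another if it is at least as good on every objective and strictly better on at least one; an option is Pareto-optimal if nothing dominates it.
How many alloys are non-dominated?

8

Opt1: not dominated (best yield strength).
Opt2: dominated by Opt3 (cost 13≤68, density 5.8≤9.5, yield strength 693≥625).
Opt3: not dominated.
Opt4: not dominated.
Opt5: not dominated.
Opt6: dominated by Opt3 (cost 13≤27, density 5.8≤11.4, yield strength 693≥544).
Opt7: dominated by Opt2 (cost 68≤71, density 9.5≤10.3, yield strength 625≥354).
Opt8: not dominated.
Opt9: not dominated (best density).
Opt10: not dominated (best cost).
Opt11: not dominated.
Opt12: dominated by Opt4 (cost 49≤62, density 3.2≤4.1, yield strength 718≥495).
Pareto-optimal: Opt1, Opt3, Opt4, Opt5, Opt8, Opt9, Opt10, Opt11 → 8.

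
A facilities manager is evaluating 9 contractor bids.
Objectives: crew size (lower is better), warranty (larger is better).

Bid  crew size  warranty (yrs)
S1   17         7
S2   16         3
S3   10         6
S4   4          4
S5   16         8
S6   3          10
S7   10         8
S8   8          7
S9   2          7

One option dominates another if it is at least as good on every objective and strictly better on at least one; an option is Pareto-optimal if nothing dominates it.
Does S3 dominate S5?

No

S3 vs S5: S3 is worse on warranty (6 vs 8), so it does not dominate S5.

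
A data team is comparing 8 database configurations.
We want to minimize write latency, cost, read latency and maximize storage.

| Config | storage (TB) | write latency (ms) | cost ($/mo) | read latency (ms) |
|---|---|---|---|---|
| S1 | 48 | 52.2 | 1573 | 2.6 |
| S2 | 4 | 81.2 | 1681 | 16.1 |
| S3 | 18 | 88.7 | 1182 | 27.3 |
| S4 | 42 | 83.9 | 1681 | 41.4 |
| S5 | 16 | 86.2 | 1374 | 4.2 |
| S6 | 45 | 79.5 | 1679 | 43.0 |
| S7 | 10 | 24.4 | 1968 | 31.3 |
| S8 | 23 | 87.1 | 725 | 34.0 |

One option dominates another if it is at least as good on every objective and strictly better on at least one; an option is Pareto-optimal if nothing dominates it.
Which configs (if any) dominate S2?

S1: storage 48≥4, write latency 52.2≤81.2, cost 1573≤1681, read latency 2.6≤16.1 — dominates S2.
Others (S3, S4, S5, S6, S7, S8) are each worse than S2 on at least one objective.

S1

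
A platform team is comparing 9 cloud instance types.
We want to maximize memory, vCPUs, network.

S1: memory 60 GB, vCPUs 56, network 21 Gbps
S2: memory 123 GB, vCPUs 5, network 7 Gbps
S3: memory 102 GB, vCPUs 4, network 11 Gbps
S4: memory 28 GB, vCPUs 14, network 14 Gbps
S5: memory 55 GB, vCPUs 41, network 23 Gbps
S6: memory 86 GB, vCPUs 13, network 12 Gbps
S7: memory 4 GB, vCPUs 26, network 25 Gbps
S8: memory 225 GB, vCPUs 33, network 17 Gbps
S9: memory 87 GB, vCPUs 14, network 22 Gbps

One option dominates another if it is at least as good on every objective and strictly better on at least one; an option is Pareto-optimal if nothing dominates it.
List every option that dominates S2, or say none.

S8: memory 225≥123, vCPUs 33≥5, network 17≥7 — dominates S2.
Others (S1, S3, S4, S5, S6, S7, S9) are each worse than S2 on at least one objective.

S8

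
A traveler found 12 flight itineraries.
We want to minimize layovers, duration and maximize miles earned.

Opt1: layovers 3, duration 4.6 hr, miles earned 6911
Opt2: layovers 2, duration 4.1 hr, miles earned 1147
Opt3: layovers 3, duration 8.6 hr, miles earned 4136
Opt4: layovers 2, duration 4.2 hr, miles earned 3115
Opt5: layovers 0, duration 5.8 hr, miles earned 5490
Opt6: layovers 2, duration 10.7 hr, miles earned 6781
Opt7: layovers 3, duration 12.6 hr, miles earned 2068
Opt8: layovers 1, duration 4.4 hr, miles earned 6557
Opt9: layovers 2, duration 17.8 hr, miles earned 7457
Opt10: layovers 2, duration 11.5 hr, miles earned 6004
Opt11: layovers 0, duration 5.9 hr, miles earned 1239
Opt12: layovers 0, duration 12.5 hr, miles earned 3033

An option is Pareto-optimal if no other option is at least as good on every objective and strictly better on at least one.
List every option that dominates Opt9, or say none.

Opt1: worse on layovers (3 vs 2).
Opt2: worse on miles earned (1147 vs 7457).
Opt3: worse on layovers (3 vs 2).
Opt4: worse on miles earned (3115 vs 7457).
Opt5: worse on miles earned (5490 vs 7457).
Opt6: worse on miles earned (6781 vs 7457).
Opt7: worse on layovers (3 vs 2).
Opt8: worse on miles earned (6557 vs 7457).
Opt10: worse on miles earned (6004 vs 7457).
Opt11: worse on miles earned (1239 vs 7457).
Opt12: worse on miles earned (3033 vs 7457).
No option dominates Opt9.

none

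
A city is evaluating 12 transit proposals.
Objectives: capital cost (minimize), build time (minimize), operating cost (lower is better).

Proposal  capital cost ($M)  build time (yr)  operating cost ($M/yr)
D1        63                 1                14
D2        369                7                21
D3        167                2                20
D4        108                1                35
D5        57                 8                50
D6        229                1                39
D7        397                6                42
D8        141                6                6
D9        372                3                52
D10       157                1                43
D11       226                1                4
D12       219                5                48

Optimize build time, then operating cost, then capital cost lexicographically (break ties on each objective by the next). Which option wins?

D11

First minimize build time: best is 1, kept {D1, D4, D6, D10, D11}.
Then minimize operating cost: best is 4, kept {D11}.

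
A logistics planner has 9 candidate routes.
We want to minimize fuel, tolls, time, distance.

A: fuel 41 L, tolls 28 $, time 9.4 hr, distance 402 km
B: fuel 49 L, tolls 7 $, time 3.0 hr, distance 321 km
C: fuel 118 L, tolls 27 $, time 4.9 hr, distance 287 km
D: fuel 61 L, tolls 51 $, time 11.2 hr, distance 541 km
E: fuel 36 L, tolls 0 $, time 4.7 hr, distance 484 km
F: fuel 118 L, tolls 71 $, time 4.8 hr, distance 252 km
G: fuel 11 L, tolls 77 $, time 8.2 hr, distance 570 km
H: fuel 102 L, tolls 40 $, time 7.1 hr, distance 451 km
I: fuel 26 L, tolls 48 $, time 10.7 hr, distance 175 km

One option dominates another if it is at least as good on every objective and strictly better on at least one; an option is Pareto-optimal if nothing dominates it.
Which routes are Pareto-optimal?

A: not dominated.
B: not dominated (best time).
C: not dominated.
D: dominated by A (fuel 41≤61, tolls 28≤51, time 9.4≤11.2, distance 402≤541).
E: not dominated (best tolls).
F: not dominated.
G: not dominated (best fuel).
H: dominated by B (fuel 49≤102, tolls 7≤40, time 3.0≤7.1, distance 321≤451).
I: not dominated (best distance).

A, B, C, E, F, G, I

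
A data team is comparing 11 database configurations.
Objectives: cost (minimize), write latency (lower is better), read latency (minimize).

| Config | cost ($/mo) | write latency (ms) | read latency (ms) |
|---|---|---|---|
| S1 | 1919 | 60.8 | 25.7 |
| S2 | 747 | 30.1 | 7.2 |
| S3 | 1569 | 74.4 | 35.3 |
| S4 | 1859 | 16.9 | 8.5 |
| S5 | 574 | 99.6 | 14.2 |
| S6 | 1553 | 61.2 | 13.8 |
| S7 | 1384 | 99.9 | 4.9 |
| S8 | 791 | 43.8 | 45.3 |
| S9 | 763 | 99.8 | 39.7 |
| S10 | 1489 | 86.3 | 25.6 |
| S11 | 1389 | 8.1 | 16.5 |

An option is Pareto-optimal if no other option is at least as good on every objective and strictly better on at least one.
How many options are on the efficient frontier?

S1: dominated by S2 (cost 747≤1919, write latency 30.1≤60.8, read latency 7.2≤25.7).
S2: not dominated.
S3: dominated by S2 (cost 747≤1569, write latency 30.1≤74.4, read latency 7.2≤35.3).
S4: not dominated.
S5: not dominated (best cost).
S6: dominated by S2 (cost 747≤1553, write latency 30.1≤61.2, read latency 7.2≤13.8).
S7: not dominated (best read latency).
S8: dominated by S2 (cost 747≤791, write latency 30.1≤43.8, read latency 7.2≤45.3).
S9: dominated by S2 (cost 747≤763, write latency 30.1≤99.8, read latency 7.2≤39.7).
S10: dominated by S2 (cost 747≤1489, write latency 30.1≤86.3, read latency 7.2≤25.6).
S11: not dominated (best write latency).
Pareto-optimal: S2, S4, S5, S7, S11 → 5.

5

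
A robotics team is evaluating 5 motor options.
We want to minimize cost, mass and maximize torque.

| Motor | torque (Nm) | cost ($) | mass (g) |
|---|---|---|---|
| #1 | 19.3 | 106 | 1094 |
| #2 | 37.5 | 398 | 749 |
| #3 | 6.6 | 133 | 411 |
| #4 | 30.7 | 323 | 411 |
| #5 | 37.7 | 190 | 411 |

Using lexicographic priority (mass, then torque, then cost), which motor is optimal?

First minimize mass: best is 411, kept {#3, #4, #5}.
Then maximize torque: best is 37.7, kept {#5}.

#5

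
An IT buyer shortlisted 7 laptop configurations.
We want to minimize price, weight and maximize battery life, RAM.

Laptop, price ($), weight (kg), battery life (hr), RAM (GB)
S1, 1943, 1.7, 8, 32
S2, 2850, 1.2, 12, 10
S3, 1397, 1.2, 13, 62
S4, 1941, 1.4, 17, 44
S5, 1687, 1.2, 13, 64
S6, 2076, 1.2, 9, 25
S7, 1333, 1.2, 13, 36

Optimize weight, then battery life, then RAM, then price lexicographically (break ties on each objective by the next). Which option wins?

First minimize weight: best is 1.2, kept {S2, S3, S5, S6, S7}.
Then maximize battery life: best is 13, kept {S3, S5, S7}.
Then maximize RAM: best is 64, kept {S5}.

S5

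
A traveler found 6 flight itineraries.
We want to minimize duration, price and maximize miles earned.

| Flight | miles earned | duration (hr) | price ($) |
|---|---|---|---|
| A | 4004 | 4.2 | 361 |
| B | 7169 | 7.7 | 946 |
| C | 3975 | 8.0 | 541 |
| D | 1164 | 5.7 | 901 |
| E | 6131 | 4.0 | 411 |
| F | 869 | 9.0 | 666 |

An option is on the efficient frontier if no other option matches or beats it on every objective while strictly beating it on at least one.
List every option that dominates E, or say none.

none

A: worse on miles earned (4004 vs 6131).
B: worse on duration (7.7 vs 4.0).
C: worse on miles earned (3975 vs 6131).
D: worse on miles earned (1164 vs 6131).
F: worse on miles earned (869 vs 6131).
No option dominates E.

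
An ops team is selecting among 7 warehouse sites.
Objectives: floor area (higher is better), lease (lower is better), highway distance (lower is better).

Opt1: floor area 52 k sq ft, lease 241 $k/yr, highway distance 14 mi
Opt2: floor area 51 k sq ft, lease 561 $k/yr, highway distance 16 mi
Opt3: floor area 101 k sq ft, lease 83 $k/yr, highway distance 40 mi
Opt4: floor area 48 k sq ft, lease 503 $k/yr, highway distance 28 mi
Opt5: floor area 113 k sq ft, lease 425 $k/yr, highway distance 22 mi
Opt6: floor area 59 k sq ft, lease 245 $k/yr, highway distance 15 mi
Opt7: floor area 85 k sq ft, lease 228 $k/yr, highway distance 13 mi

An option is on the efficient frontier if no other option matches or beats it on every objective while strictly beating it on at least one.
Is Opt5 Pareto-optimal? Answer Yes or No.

Opt1: worse on floor area (52 vs 113).
Opt2: worse on floor area (51 vs 113).
Opt3: worse on floor area (101 vs 113).
Opt4: worse on floor area (48 vs 113).
Opt6: worse on floor area (59 vs 113).
Opt7: worse on floor area (85 vs 113).
No option is at least as good as Opt5 on every objective and strictly better on one.

Yes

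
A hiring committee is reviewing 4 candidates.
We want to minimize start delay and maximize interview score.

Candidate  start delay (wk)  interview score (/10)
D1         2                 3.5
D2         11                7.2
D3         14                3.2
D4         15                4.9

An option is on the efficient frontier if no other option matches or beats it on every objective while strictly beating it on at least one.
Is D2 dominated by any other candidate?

D1: worse on interview score (3.5 vs 7.2).
D3: worse on start delay (14 vs 11).
D4: worse on start delay (15 vs 11).
No option is at least as good as D2 on every objective and strictly better on one.

No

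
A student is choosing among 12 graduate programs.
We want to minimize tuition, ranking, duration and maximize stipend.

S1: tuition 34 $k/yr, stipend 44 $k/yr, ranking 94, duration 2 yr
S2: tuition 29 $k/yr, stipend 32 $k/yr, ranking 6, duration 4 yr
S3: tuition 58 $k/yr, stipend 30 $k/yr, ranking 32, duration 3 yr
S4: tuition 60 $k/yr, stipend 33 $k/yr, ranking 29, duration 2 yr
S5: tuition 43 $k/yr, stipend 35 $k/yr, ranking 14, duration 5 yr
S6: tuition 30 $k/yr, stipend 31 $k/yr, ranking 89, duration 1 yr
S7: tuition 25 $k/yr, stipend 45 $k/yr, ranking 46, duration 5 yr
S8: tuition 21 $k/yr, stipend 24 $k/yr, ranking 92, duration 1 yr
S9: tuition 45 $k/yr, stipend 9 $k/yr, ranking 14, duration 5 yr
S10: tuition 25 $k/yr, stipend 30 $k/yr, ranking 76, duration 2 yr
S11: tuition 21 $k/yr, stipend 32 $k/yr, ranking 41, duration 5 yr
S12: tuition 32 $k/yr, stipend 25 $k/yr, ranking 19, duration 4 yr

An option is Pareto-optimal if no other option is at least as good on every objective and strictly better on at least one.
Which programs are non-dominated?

S1: not dominated.
S2: not dominated (best ranking).
S3: not dominated.
S4: not dominated.
S5: not dominated.
S6: not dominated.
S7: not dominated (best stipend).
S8: not dominated.
S9: dominated by S2 (tuition 29≤45, stipend 32≥9, ranking 6≤14, duration 4≤5).
S10: not dominated.
S11: not dominated.
S12: dominated by S2 (tuition 29≤32, stipend 32≥25, ranking 6≤19, duration 4≤4).

S1, S2, S3, S4, S5, S6, S7, S8, S10, S11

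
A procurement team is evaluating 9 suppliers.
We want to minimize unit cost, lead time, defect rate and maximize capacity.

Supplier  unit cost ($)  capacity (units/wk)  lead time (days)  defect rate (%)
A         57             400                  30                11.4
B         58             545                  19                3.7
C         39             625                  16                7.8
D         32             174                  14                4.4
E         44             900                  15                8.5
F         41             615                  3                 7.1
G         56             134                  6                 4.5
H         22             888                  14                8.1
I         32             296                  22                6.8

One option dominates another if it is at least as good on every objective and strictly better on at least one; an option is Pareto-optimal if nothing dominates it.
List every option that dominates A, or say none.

C: unit cost 39≤57, capacity 625≥400, lead time 16≤30, defect rate 7.8≤11.4 — dominates A.
E: unit cost 44≤57, capacity 900≥400, lead time 15≤30, defect rate 8.5≤11.4 — dominates A.
F: unit cost 41≤57, capacity 615≥400, lead time 3≤30, defect rate 7.1≤11.4 — dominates A.
H: unit cost 22≤57, capacity 888≥400, lead time 14≤30, defect rate 8.1≤11.4 — dominates A.
Others (B, D, G, I) are each worse than A on at least one objective.

C, E, F, H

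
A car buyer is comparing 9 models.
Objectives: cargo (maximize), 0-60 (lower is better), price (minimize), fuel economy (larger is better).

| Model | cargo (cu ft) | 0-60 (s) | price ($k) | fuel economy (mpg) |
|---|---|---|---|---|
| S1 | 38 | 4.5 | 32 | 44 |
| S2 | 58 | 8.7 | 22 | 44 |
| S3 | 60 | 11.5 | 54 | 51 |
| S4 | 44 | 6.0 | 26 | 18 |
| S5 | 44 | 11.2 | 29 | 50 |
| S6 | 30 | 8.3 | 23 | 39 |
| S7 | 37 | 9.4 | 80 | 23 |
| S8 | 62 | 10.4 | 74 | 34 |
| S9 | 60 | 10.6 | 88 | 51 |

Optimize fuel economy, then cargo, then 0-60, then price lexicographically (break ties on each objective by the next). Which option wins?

First maximize fuel economy: best is 51, kept {S3, S9}.
Then maximize cargo: best is 60, kept {S3, S9}.
Then minimize 0-60: best is 10.6, kept {S9}.

S9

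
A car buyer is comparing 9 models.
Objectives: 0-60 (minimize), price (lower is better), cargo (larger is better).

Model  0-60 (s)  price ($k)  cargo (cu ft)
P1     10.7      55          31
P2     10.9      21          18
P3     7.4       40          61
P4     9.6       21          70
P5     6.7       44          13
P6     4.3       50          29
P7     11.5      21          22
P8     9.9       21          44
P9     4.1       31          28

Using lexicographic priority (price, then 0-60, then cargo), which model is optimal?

P4

First minimize price: best is 21, kept {P2, P4, P7, P8}.
Then minimize 0-60: best is 9.6, kept {P4}.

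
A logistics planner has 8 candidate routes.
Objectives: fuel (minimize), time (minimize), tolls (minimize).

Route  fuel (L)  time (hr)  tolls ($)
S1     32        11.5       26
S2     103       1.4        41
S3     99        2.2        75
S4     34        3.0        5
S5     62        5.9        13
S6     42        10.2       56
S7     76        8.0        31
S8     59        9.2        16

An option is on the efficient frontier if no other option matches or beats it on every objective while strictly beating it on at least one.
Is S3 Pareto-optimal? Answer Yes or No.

S1: worse on time (11.5 vs 2.2).
S2: worse on fuel (103 vs 99).
S4: worse on time (3.0 vs 2.2).
S5: worse on time (5.9 vs 2.2).
S6: worse on time (10.2 vs 2.2).
S7: worse on time (8.0 vs 2.2).
S8: worse on time (9.2 vs 2.2).
No option is at least as good as S3 on every objective and strictly better on one.

Yes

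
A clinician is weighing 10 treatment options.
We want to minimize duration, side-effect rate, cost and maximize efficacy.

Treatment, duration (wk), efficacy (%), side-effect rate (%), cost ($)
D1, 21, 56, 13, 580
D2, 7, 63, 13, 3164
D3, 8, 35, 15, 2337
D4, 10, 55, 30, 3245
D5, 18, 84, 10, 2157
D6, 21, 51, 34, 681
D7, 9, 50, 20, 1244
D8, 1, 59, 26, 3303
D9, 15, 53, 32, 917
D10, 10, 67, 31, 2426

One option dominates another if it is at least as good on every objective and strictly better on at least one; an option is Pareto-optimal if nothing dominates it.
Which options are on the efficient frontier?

D1, D2, D3, D5, D7, D8, D9, D10

D1: not dominated (best cost).
D2: not dominated.
D3: not dominated.
D4: dominated by D2 (duration 7≤10, efficacy 63≥55, side-effect rate 13≤30, cost 3164≤3245).
D5: not dominated (best efficacy).
D6: dominated by D1 (duration 21≤21, efficacy 56≥51, side-effect rate 13≤34, cost 580≤681).
D7: not dominated.
D8: not dominated (best duration).
D9: not dominated.
D10: not dominated.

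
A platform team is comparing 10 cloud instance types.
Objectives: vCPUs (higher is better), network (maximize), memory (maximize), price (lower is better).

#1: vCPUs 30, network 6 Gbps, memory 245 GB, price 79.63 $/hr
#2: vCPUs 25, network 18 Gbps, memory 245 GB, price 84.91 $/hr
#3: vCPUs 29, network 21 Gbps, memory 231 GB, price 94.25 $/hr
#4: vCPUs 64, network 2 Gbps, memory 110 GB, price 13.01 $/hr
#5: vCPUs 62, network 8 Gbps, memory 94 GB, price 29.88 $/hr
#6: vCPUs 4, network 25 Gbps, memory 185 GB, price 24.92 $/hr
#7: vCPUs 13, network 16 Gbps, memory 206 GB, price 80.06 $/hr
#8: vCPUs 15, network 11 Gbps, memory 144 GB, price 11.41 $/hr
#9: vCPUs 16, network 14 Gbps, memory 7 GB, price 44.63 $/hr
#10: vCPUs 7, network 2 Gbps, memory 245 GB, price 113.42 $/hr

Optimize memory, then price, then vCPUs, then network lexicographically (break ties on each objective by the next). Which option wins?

First maximize memory: best is 245, kept {#1, #2, #10}.
Then minimize price: best is 79.63, kept {#1}.

#1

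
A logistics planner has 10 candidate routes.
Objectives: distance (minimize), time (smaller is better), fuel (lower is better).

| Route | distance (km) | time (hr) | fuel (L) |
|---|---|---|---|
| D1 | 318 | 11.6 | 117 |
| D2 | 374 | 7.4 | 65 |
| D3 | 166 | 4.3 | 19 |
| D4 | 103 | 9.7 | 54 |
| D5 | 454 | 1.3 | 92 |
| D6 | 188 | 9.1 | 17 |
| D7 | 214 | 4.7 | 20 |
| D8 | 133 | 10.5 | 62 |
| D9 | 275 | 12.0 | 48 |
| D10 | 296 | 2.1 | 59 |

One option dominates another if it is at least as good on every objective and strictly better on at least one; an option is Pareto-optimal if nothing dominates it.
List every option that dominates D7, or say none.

D3

D3: distance 166≤214, time 4.3≤4.7, fuel 19≤20 — dominates D7.
Others (D1, D2, D4, D5, D6, D8, D9, D10) are each worse than D7 on at least one objective.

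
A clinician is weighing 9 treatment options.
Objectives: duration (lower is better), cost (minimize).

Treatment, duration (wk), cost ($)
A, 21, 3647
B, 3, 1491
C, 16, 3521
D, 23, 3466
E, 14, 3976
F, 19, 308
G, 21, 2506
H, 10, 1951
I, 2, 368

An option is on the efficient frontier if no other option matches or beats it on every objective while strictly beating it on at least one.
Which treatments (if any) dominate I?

A: worse on duration (21 vs 2).
B: worse on duration (3 vs 2).
C: worse on duration (16 vs 2).
D: worse on duration (23 vs 2).
E: worse on duration (14 vs 2).
F: worse on duration (19 vs 2).
G: worse on duration (21 vs 2).
H: worse on duration (10 vs 2).
No option dominates I.

none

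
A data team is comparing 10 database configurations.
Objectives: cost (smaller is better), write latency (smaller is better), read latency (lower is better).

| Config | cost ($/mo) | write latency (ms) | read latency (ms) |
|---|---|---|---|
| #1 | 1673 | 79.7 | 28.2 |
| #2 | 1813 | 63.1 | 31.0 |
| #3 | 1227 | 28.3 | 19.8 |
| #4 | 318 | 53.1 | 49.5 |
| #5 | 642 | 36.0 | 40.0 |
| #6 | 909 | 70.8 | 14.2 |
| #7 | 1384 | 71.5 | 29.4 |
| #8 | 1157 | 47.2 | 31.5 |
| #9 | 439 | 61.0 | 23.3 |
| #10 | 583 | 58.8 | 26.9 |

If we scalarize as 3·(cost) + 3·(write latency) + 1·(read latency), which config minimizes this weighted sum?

#1: 3·1673 + 3·79.7 + 1·28.2 = 5286.3
#2: 3·1813 + 3·63.1 + 1·31.0 = 5659.3
#3: 3·1227 + 3·28.3 + 1·19.8 = 3785.7
#4: 3·318 + 3·53.1 + 1·49.5 = 1162.8
#5: 3·642 + 3·36.0 + 1·40.0 = 2074.0
#6: 3·909 + 3·70.8 + 1·14.2 = 2953.6
#7: 3·1384 + 3·71.5 + 1·29.4 = 4395.9
#8: 3·1157 + 3·47.2 + 1·31.5 = 3644.1
#9: 3·439 + 3·61.0 + 1·23.3 = 1523.3
#10: 3·583 + 3·58.8 + 1·26.9 = 1952.3
Lowest: #4 at 1162.8.

#4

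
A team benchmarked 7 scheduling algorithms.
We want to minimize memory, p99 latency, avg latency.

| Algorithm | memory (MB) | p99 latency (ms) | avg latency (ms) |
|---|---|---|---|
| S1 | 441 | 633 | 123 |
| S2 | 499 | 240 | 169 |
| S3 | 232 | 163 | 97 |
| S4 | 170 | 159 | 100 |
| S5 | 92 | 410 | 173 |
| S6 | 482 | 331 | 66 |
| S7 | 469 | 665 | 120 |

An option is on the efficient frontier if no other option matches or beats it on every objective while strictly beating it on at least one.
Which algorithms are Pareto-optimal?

S1: dominated by S3 (memory 232≤441, p99 latency 163≤633, avg latency 97≤123).
S2: dominated by S3 (memory 232≤499, p99 latency 163≤240, avg latency 97≤169).
S3: not dominated.
S4: not dominated (best p99 latency).
S5: not dominated (best memory).
S6: not dominated (best avg latency).
S7: dominated by S3 (memory 232≤469, p99 latency 163≤665, avg latency 97≤120).

S3, S4, S5, S6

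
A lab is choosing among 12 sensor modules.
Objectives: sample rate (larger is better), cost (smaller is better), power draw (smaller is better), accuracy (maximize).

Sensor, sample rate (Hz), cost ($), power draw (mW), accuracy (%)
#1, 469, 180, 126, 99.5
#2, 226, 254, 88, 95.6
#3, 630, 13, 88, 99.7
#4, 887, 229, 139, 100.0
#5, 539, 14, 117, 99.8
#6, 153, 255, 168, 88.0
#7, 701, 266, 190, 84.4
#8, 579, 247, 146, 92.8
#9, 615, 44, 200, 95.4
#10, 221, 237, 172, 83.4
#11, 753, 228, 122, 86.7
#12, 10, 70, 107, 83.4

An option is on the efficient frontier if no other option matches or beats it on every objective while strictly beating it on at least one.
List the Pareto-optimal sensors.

#3, #4, #5, #11

#1: dominated by #3 (sample rate 630≥469, cost 13≤180, power draw 88≤126, accuracy 99.7≥99.5).
#2: dominated by #3 (sample rate 630≥226, cost 13≤254, power draw 88≤88, accuracy 99.7≥95.6).
#3: not dominated (best cost).
#4: not dominated (best sample rate).
#5: not dominated.
#6: dominated by #1 (sample rate 469≥153, cost 180≤255, power draw 126≤168, accuracy 99.5≥88.0).
#7: dominated by #4 (sample rate 887≥701, cost 229≤266, power draw 139≤190, accuracy 100.0≥84.4).
#8: dominated by #3 (sample rate 630≥579, cost 13≤247, power draw 88≤146, accuracy 99.7≥92.8).
#9: dominated by #3 (sample rate 630≥615, cost 13≤44, power draw 88≤200, accuracy 99.7≥95.4).
#10: dominated by #1 (sample rate 469≥221, cost 180≤237, power draw 126≤172, accuracy 99.5≥83.4).
#11: not dominated.
#12: dominated by #3 (sample rate 630≥10, cost 13≤70, power draw 88≤107, accuracy 99.7≥83.4).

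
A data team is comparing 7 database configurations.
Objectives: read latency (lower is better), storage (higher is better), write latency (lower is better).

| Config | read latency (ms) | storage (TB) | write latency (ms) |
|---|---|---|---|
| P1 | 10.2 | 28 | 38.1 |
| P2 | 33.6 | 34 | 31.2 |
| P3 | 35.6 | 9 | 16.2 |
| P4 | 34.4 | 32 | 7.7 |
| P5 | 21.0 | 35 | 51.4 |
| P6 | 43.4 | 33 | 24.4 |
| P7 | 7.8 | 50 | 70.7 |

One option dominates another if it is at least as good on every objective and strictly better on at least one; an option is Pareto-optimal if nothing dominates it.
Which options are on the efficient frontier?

P1, P2, P4, P5, P6, P7

P1: not dominated.
P2: not dominated.
P3: dominated by P4 (read latency 34.4≤35.6, storage 32≥9, write latency 7.7≤16.2).
P4: not dominated (best write latency).
P5: not dominated.
P6: not dominated.
P7: not dominated (best read latency).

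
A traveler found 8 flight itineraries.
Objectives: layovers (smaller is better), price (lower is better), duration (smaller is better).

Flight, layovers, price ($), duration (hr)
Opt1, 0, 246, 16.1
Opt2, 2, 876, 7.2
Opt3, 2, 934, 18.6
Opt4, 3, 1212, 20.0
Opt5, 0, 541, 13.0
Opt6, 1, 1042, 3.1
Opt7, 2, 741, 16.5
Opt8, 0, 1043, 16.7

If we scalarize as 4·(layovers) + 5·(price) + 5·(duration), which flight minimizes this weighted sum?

Opt1

Opt1: 4·0 + 5·246 + 5·16.1 = 1310.5
Opt2: 4·2 + 5·876 + 5·7.2 = 4424.0
Opt3: 4·2 + 5·934 + 5·18.6 = 4771.0
Opt4: 4·3 + 5·1212 + 5·20.0 = 6172.0
Opt5: 4·0 + 5·541 + 5·13.0 = 2770.0
Opt6: 4·1 + 5·1042 + 5·3.1 = 5229.5
Opt7: 4·2 + 5·741 + 5·16.5 = 3795.5
Opt8: 4·0 + 5·1043 + 5·16.7 = 5298.5
Lowest: Opt1 at 1310.5.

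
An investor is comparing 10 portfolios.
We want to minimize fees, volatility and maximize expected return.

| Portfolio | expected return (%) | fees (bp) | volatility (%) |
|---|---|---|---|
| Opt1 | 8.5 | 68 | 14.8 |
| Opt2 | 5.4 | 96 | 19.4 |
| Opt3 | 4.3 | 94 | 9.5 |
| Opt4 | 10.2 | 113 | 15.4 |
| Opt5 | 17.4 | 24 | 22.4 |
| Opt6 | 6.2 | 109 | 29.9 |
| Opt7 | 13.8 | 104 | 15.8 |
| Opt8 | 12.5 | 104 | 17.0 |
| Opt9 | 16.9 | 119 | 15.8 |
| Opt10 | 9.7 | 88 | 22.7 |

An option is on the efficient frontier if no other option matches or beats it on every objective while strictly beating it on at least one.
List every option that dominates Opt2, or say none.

Opt1

Opt1: expected return 8.5≥5.4, fees 68≤96, volatility 14.8≤19.4 — dominates Opt2.
Others (Opt3, Opt4, Opt5, Opt6, Opt7, Opt8, Opt9, Opt10) are each worse than Opt2 on at least one objective.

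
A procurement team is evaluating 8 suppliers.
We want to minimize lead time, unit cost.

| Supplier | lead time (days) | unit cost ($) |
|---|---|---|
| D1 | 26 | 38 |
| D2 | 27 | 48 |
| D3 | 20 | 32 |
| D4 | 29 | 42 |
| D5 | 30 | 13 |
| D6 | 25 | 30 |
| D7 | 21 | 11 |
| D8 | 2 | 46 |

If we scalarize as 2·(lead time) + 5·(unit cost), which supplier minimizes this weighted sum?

D7

D1: 2·26 + 5·38 = 242
D2: 2·27 + 5·48 = 294
D3: 2·20 + 5·32 = 200
D4: 2·29 + 5·42 = 268
D5: 2·30 + 5·13 = 125
D6: 2·25 + 5·30 = 200
D7: 2·21 + 5·11 = 97
D8: 2·2 + 5·46 = 234
Lowest: D7 at 97.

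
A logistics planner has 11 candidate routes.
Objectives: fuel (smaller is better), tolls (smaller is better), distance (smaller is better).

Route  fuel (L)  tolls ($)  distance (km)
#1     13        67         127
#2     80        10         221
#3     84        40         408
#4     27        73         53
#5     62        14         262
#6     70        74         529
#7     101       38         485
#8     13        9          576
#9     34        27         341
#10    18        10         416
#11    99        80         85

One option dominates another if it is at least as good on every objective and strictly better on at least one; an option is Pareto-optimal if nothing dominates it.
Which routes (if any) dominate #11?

#4

#4: fuel 27≤99, tolls 73≤80, distance 53≤85 — dominates #11.
Others (#1, #2, #3, #5, #6, #7, #8, #9, #10) are each worse than #11 on at least one objective.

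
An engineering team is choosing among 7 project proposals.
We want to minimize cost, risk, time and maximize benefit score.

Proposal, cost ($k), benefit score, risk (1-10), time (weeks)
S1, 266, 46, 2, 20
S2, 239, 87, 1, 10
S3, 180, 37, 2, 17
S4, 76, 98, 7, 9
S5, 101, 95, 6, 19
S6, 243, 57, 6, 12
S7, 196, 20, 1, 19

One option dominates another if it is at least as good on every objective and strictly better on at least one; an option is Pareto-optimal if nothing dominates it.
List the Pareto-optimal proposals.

S1: dominated by S2 (cost 239≤266, benefit score 87≥46, risk 1≤2, time 10≤20).
S2: not dominated.
S3: not dominated.
S4: not dominated (best cost).
S5: not dominated.
S6: dominated by S2 (cost 239≤243, benefit score 87≥57, risk 1≤6, time 10≤12).
S7: not dominated.

S2, S3, S4, S5, S7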